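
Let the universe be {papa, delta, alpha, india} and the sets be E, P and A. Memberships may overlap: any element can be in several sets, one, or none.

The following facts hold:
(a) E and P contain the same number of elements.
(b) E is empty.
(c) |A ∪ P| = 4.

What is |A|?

4

(b): E already has 0, so the rest are out.
Suppose papa ∈ P: no assignment then satisfies all the clues, so papa ∉ P.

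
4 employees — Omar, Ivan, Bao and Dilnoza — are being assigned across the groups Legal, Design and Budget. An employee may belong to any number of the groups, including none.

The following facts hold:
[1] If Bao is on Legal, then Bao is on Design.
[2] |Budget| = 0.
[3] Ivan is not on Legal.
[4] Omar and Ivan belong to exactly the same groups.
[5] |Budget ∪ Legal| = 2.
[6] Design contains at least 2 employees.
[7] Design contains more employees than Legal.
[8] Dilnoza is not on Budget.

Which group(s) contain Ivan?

Ivan: Design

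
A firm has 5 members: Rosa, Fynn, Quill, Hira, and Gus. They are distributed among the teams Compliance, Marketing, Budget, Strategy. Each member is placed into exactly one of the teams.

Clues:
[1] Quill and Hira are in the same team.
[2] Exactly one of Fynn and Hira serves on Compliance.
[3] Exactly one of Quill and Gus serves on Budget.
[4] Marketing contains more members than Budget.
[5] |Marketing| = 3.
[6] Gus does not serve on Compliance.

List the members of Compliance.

Compliance = {Fynn}

From (6): Gus ∉ Compliance.
Suppose Rosa ∈ Compliance: no assignment then satisfies all the clues, so Rosa ∉ Compliance.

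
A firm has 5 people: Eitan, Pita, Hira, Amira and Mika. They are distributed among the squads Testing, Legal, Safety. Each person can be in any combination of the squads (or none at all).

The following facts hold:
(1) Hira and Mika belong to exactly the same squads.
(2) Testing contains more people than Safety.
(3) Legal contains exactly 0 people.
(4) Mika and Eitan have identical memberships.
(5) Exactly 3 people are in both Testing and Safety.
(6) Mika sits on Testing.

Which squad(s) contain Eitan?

Eitan: Safety, Testing

From (6): Mika ∈ Testing.
(1): Hira matches Mika: Hira ∈ Testing.
(3): Legal already has 0, so the rest are out.
(4): Eitan matches Mika: Eitan ∈ Testing.
Suppose Eitan ∉ Safety: no assignment then satisfies all the clues, so Eitan ∈ Safety.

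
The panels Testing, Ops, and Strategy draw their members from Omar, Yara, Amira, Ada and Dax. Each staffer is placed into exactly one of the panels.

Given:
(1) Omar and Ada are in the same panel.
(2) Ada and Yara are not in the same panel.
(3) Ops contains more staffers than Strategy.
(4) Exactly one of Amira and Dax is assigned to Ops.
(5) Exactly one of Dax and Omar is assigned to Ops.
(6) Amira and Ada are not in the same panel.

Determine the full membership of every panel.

Testing = {Ada, Omar}; Ops = {Dax, Yara}; Strategy = {Amira}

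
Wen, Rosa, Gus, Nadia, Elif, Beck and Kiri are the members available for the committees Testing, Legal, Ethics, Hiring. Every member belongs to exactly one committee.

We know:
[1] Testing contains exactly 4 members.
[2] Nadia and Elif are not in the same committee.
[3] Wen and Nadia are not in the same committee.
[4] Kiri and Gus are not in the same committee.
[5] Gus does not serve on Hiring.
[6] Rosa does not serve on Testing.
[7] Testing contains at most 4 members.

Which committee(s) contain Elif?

Elif: Testing

From (5): Gus ∉ Hiring.
From (6): Rosa ∉ Testing.
Suppose Elif ∉ Testing: no assignment then satisfies all the clues, so Elif ∈ Testing.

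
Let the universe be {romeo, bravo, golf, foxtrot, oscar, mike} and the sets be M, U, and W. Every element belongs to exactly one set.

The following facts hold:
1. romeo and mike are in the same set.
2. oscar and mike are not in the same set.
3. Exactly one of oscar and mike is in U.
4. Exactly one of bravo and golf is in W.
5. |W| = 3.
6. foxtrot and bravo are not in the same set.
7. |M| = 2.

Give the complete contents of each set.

M = {foxtrot, golf}; U = {oscar}; W = {bravo, mike, romeo}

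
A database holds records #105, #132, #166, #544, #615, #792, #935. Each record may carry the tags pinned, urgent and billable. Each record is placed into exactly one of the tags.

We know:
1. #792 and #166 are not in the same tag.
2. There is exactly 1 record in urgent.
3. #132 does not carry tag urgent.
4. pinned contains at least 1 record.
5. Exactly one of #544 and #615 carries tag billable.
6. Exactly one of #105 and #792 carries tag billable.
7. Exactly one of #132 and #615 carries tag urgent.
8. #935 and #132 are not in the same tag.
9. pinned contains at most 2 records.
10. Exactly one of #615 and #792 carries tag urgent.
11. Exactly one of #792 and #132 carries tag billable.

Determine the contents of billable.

billable = {#105, #132, #166, #544}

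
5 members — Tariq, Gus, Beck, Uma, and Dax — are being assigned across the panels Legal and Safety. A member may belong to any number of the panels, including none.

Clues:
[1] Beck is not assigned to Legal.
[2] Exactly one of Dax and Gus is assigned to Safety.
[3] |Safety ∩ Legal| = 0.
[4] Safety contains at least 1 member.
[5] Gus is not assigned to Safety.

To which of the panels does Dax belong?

Dax: Safety

From (1): Beck ∉ Legal.
From (5): Gus ∉ Safety.
(2) (exactly one): Dax ∈ Safety.
Suppose Dax ∈ Legal: no assignment then satisfies all the clues, so Dax ∉ Legal.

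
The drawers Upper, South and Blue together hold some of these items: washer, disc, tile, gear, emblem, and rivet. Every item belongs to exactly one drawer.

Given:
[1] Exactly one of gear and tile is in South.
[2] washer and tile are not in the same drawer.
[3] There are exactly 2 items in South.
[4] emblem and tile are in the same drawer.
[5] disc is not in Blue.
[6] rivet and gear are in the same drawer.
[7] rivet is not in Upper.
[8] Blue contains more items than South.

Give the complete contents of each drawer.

Upper = {disc}; South = {emblem, tile}; Blue = {gear, rivet, washer}

From (5): disc ∉ Blue.
From (7): rivet ∉ Upper.
(6): gear matches rivet: gear ∉ Upper.
Suppose washer ∈ Upper: no assignment then satisfies all the clues, so washer ∉ Upper.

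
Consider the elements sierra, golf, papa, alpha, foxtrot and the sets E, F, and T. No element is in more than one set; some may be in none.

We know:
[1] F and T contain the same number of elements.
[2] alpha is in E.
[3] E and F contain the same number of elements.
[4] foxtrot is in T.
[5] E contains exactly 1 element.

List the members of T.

T = {foxtrot}

From (2): alpha ∈ E.
From (4): foxtrot ∈ T.
(5): E already has 1, so the rest are out.
Suppose sierra ∈ T: no assignment then satisfies all the clues, so sierra ∉ T.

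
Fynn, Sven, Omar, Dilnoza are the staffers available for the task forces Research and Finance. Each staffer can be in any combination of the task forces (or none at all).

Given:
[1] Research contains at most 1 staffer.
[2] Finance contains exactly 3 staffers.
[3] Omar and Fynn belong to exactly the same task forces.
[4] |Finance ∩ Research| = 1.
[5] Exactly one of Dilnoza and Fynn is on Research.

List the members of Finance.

Finance = {Dilnoza, Fynn, Omar}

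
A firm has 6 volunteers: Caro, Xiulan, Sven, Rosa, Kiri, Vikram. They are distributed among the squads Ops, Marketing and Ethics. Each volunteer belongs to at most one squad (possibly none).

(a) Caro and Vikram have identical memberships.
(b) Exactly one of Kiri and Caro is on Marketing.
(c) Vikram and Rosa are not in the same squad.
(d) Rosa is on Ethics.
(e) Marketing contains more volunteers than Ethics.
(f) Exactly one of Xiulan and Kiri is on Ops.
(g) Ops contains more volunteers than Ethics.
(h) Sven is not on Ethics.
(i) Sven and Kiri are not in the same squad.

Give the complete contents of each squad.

Ops = {Sven, Xiulan}; Marketing = {Caro, Vikram}; Ethics = {Rosa}

From (d): Rosa ∈ Ethics.
From (h): Sven ∉ Ethics.
(c): Vikram ∉ Ethics.
(a): Caro matches Vikram: Caro ∉ Ethics.
Suppose Caro ∈ Ops: no assignment then satisfies all the clues, so Caro ∉ Ops.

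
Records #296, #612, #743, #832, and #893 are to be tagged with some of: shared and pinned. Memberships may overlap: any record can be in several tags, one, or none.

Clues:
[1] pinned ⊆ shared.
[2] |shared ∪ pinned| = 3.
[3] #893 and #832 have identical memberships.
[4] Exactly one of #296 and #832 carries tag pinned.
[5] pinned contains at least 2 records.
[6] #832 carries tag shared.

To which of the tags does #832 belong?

From (6): #832 ∈ shared.
(3): #893 matches #832: #893 ∈ shared.
Suppose #832 ∉ pinned: no assignment then satisfies all the clues, so #832 ∈ pinned.

#832: pinned, shared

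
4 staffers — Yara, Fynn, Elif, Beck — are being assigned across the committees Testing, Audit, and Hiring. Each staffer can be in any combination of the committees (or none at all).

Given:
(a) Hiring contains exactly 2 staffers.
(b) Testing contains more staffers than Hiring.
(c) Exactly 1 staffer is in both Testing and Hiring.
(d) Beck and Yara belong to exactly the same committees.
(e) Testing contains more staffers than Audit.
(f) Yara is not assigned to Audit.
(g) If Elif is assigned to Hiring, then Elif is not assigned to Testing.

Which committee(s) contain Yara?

Yara: Testing

From (f): Yara ∉ Audit.
(d): Beck matches Yara: Beck ∉ Audit.
Suppose Yara ∉ Testing: no assignment then satisfies all the clues, so Yara ∈ Testing.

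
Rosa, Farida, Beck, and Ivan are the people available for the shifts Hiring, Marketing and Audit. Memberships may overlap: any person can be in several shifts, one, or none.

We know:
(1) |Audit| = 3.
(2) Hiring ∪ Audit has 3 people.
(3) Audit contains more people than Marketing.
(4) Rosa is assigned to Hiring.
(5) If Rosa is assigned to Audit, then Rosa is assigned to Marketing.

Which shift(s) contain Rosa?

Rosa: Audit, Hiring, Marketing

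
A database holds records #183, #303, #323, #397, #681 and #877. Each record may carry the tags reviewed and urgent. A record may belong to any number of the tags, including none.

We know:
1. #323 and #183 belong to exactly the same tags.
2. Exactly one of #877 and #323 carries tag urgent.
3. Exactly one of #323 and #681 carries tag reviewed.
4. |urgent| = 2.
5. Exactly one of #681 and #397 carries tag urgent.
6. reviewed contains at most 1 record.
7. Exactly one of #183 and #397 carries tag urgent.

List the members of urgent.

urgent = {#397, #877}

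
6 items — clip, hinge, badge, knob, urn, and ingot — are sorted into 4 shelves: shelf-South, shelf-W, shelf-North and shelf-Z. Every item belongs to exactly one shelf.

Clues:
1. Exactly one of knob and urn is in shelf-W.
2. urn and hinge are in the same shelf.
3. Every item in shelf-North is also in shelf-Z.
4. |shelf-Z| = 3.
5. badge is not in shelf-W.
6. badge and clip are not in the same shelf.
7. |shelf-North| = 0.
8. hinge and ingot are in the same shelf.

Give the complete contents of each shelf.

shelf-South = {badge}; shelf-W = {clip, knob}; shelf-North = {}; shelf-Z = {hinge, ingot, urn}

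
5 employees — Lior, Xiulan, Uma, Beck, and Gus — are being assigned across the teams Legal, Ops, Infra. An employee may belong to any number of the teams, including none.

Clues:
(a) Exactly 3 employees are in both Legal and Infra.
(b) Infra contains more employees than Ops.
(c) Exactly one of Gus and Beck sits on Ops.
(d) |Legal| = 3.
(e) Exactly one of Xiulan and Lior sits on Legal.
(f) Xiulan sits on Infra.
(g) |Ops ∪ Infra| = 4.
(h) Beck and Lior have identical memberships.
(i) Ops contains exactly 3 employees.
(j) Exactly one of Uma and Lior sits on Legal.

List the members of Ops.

Ops = {Beck, Lior, Xiulan}

From (f): Xiulan ∈ Infra.
Suppose Lior ∉ Ops: no assignment then satisfies all the clues, so Lior ∈ Ops.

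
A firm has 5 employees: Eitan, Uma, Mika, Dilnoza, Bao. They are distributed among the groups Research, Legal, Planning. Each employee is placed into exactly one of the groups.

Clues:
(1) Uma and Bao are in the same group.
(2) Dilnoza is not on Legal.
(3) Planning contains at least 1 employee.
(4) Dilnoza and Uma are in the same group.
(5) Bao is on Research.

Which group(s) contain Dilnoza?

Dilnoza: Research

From (2): Dilnoza ∉ Legal.
From (5): Bao ∈ Research.
(1): Uma matches Bao: Uma ∈ Research.
(4): Dilnoza matches Uma: Dilnoza ∈ Research.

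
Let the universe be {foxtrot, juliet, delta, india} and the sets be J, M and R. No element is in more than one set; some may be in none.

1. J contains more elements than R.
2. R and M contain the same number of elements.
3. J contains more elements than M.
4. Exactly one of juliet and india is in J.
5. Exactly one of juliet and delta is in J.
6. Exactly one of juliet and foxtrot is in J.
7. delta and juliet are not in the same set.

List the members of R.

R = {}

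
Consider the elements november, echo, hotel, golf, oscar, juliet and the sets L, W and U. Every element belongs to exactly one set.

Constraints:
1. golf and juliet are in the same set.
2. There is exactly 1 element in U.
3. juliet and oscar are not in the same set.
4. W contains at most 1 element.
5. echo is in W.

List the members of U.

From (5): echo ∈ W.
(4): W already has 1, so the rest are out.
Suppose november ∈ U: no assignment then satisfies all the clues, so november ∉ U.

U = {oscar}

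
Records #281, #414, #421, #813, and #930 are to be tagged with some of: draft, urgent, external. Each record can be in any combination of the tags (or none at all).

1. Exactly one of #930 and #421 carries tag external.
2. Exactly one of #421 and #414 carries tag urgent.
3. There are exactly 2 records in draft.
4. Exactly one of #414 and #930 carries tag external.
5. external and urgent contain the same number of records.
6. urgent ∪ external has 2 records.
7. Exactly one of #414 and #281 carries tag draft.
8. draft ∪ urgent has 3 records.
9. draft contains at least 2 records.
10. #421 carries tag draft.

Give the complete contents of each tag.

draft = {#281, #421}; urgent = {#414}; external = {#930}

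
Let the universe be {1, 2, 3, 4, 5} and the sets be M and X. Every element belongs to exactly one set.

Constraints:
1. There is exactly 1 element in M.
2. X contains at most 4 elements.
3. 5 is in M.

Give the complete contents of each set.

From (3): 5 ∈ M.
(1): M already has 1, so the rest are out.
Only one set left: 1 ∈ X.
Only one set left: 2 ∈ X.
Only one set left: 3 ∈ X.
Only one set left: 4 ∈ X.

M = {5}; X = {1, 2, 3, 4}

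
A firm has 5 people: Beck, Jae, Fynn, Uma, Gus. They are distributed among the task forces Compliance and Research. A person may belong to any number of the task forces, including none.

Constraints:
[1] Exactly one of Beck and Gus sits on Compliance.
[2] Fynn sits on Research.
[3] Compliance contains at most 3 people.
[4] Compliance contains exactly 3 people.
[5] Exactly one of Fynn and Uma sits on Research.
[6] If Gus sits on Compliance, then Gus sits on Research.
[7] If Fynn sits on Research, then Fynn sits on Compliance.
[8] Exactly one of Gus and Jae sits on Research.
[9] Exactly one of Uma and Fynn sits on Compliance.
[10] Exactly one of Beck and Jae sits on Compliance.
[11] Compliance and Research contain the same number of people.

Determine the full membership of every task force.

Compliance = {Fynn, Gus, Jae}; Research = {Beck, Fynn, Gus}

From (2): Fynn ∈ Research.
(5) (exactly one): Uma ∉ Research.
(7): Fynn ∈ Compliance.
(9) (exactly one): Uma ∉ Compliance.
Suppose Beck ∈ Compliance: no assignment then satisfies all the clues, so Beck ∉ Compliance.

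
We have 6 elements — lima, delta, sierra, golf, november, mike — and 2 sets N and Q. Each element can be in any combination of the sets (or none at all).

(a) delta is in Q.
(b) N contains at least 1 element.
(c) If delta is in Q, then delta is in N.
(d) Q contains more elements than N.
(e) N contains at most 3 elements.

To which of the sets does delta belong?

delta: N, Q

From (a): delta ∈ Q.
(c): delta ∈ N.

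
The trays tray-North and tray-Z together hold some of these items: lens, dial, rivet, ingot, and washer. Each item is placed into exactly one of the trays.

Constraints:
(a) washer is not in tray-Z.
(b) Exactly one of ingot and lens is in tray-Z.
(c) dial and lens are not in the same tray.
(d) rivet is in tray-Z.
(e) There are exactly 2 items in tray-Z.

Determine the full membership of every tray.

tray-North = {dial, ingot, washer}; tray-Z = {lens, rivet}

From (a): washer ∉ tray-Z.
From (d): rivet ∈ tray-Z.
Only one tray left: washer ∈ tray-North.
Suppose lens ∈ tray-North: no assignment then satisfies all the clues, so lens ∉ tray-North.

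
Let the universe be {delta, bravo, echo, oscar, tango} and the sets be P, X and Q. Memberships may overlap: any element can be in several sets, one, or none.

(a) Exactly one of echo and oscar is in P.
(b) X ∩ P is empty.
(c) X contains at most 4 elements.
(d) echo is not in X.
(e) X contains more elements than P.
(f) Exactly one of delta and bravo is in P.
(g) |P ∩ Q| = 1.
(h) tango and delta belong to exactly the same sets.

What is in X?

X = {delta, oscar, tango}

From (d): echo ∉ X.
Suppose delta ∉ X: no assignment then satisfies all the clues, so delta ∈ X.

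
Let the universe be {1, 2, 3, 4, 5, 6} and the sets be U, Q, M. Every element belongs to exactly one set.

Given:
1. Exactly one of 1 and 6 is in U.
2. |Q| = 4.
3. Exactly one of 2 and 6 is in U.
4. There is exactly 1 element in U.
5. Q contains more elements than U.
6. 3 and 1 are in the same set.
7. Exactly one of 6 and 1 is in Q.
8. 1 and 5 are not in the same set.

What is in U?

U = {6}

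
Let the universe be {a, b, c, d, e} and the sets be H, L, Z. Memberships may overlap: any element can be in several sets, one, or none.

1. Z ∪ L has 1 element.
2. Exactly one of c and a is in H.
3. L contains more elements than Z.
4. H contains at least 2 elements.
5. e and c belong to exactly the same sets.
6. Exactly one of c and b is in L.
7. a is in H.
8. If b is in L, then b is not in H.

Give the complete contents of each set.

H = {a, d}; L = {b}; Z = {}

From (7): a ∈ H.
(2) (exactly one): c ∉ H.
(5): e matches c: e ∉ H.
Suppose a ∈ L: no assignment then satisfies all the clues, so a ∉ L.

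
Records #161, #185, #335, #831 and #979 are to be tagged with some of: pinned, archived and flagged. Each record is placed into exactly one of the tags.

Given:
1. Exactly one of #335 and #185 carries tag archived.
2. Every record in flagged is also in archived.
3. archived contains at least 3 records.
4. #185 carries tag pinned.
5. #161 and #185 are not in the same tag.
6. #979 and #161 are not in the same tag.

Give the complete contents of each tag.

pinned = {#185, #979}; archived = {#161, #335, #831}; flagged = {}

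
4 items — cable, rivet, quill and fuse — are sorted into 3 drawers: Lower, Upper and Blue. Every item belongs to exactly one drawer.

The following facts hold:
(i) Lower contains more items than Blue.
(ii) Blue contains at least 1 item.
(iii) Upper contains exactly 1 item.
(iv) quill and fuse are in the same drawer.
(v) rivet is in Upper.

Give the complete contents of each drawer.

Lower = {fuse, quill}; Upper = {rivet}; Blue = {cable}

From (v): rivet ∈ Upper.
(iii): Upper already has 1, so the rest are out.
Suppose cable ∈ Lower: no assignment then satisfies all the clues, so cable ∉ Lower.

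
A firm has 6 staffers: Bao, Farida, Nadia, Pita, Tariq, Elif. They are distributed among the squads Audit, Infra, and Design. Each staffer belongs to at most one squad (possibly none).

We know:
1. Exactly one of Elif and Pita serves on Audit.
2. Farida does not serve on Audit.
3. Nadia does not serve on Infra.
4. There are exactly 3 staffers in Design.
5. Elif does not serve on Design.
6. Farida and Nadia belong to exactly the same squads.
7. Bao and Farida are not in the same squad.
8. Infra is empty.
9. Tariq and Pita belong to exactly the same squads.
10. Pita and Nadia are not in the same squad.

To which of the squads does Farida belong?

From (2): Farida ∉ Audit.
From (3): Nadia ∉ Infra.
From (5): Elif ∉ Design.
(6): Nadia matches Farida: Nadia ∉ Audit.
(6): Farida matches Nadia: Farida ∉ Infra.
(8): Infra already has 0, so the rest are out.
Suppose Farida ∈ Design: no assignment then satisfies all the clues, so Farida ∉ Design.

Farida: none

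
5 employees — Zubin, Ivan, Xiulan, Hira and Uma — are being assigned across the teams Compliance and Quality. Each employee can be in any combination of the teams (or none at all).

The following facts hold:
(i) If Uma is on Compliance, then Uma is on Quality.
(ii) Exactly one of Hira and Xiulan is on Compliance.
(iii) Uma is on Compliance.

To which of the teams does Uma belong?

Uma: Compliance, Quality

From (iii): Uma ∈ Compliance.
(i): Uma ∈ Quality.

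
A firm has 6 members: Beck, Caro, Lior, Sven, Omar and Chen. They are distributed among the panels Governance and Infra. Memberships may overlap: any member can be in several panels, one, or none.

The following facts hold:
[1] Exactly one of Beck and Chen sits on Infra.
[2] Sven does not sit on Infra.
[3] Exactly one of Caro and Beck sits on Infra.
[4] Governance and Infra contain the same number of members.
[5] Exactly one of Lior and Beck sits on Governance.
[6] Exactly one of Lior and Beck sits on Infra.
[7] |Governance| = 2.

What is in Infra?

Infra = {Beck, Omar}

From (2): Sven ∉ Infra.
Suppose Beck ∉ Infra: no assignment then satisfies all the clues, so Beck ∈ Infra.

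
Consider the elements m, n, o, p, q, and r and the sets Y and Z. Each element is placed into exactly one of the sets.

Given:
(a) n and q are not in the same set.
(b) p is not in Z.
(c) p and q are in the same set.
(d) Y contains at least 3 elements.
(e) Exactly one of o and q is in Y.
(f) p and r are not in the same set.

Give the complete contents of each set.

Y = {m, p, q}; Z = {n, o, r}

From (b): p ∉ Z.
(c): q matches p: q ∉ Z.
Only one set left: p ∈ Y.
Only one set left: q ∈ Y.
(a): n ∉ Y.
(e) (exactly one): o ∉ Y.
(f): r ∉ Y.
Only one set left: n ∈ Z.
Only one set left: o ∈ Z.
Only one set left: r ∈ Z.
(d): only 3 candidates remain for Y, so all are in.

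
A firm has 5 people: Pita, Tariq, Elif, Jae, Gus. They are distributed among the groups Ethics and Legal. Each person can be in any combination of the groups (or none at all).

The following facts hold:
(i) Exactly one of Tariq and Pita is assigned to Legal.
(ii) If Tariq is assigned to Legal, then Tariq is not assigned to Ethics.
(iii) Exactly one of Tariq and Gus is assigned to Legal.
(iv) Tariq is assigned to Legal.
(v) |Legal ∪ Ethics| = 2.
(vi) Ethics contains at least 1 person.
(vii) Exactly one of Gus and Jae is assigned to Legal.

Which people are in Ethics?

Ethics = {Jae}

From (iv): Tariq ∈ Legal.
(i) (exactly one): Pita ∉ Legal.
(ii): Tariq ∉ Ethics.
(iii) (exactly one): Gus ∉ Legal.
(vii) (exactly one): Jae ∈ Legal.
Suppose Pita ∈ Ethics: no assignment then satisfies all the clues, so Pita ∉ Ethics.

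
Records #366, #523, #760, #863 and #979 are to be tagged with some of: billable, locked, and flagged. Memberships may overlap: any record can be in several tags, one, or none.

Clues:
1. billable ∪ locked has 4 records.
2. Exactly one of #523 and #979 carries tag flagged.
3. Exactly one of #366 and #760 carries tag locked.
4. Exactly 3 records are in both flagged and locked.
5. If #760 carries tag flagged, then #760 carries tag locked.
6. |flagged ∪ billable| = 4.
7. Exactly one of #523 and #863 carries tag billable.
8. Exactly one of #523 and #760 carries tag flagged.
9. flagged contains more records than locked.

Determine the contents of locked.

locked = {#760, #863, #979}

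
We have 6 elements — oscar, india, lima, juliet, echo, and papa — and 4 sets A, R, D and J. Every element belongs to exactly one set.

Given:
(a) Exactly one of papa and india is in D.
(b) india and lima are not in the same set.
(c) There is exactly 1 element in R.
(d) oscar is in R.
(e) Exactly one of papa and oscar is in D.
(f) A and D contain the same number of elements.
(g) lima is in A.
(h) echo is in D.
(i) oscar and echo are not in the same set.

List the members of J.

J = {india}

From (d): oscar ∈ R.
From (g): lima ∈ A.
From (h): echo ∈ D.
(b): india ∉ A.
(c): R already has 1, so the rest are out.
(e) (exactly one): papa ∈ D.
(a) (exactly one): india ∉ D.
Only one set left: india ∈ J.
Suppose juliet ∈ J: no assignment then satisfies all the clues, so juliet ∉ J.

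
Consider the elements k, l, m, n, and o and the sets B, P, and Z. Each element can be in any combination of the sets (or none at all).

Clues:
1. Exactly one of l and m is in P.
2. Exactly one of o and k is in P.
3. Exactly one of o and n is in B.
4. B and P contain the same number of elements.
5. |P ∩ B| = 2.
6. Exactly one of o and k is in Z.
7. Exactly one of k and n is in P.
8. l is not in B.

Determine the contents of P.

P = {m, n, o}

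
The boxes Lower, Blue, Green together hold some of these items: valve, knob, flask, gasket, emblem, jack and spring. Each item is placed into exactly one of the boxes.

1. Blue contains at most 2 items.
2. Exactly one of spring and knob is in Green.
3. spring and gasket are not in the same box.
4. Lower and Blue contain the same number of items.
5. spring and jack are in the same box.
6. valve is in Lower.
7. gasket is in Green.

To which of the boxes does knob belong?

knob: Green

From (6): valve ∈ Lower.
From (7): gasket ∈ Green.
(3): spring ∉ Green.
(5): jack matches spring: jack ∉ Green.
(2) (exactly one): knob ∈ Green.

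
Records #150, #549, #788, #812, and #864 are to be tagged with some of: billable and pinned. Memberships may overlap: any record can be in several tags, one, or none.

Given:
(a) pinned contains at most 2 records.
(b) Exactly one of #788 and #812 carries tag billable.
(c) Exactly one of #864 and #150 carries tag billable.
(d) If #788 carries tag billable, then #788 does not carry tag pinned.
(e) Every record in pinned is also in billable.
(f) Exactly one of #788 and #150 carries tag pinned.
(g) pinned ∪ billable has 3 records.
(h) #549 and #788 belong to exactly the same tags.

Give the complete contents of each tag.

billable = {#150, #549, #788}; pinned = {#150}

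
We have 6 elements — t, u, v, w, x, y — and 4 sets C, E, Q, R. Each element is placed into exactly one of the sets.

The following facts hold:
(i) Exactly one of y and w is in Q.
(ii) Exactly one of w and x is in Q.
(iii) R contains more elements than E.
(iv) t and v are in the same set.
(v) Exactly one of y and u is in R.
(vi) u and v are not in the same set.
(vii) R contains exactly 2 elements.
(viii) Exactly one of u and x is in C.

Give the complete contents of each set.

C = {u}; E = {}; Q = {t, v, w}; R = {x, y}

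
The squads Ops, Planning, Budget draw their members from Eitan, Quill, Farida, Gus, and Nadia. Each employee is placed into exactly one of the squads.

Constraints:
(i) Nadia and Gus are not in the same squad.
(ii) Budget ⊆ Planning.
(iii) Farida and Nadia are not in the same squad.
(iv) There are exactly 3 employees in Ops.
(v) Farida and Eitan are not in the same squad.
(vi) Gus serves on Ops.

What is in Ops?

From (vi): Gus ∈ Ops.
(i): Nadia ∉ Ops.
Suppose Eitan ∈ Ops: no assignment then satisfies all the clues, so Eitan ∉ Ops.

Ops = {Farida, Gus, Quill}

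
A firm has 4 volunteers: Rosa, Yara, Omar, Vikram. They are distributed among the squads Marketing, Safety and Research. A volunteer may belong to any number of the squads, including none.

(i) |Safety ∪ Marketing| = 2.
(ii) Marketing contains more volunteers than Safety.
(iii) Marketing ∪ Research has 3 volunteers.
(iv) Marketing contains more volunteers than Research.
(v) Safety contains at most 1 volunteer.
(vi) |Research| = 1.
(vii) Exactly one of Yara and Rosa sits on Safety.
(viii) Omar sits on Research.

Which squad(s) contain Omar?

Omar: Research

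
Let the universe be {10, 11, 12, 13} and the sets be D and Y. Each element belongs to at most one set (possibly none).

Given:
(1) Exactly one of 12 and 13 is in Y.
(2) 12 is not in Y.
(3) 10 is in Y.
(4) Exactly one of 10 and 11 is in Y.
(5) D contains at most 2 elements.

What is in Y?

Y = {10, 13}

From (2): 12 ∉ Y.
From (3): 10 ∈ Y.
(1) (exactly one): 13 ∈ Y.
(4) (exactly one): 11 ∉ Y.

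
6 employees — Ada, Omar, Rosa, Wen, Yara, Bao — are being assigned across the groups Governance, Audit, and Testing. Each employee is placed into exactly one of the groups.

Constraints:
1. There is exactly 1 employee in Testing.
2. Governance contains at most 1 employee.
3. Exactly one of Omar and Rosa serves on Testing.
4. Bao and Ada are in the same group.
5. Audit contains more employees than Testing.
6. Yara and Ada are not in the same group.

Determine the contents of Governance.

Governance = {Yara}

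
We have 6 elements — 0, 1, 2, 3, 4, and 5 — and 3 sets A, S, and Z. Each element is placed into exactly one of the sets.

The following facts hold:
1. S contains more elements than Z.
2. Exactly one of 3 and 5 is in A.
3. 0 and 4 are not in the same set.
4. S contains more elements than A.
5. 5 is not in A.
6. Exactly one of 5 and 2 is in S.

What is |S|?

3

From (5): 5 ∉ A.
(2) (exactly one): 3 ∈ A.
Suppose 1 ∈ A: no assignment then satisfies all the clues, so 1 ∉ A.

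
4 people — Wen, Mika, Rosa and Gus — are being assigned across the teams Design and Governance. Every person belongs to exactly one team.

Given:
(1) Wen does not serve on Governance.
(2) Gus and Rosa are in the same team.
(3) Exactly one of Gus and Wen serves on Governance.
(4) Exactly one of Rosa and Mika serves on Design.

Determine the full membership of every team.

From (1): Wen ∉ Governance.
(3) (exactly one): Gus ∈ Governance.
Only one team left: Wen ∈ Design.
(2): Rosa matches Gus: Rosa ∉ Design.
(2): Rosa matches Gus: Rosa ∈ Governance.
(4) (exactly one): Mika ∈ Design.

Design = {Mika, Wen}; Governance = {Gus, Rosa}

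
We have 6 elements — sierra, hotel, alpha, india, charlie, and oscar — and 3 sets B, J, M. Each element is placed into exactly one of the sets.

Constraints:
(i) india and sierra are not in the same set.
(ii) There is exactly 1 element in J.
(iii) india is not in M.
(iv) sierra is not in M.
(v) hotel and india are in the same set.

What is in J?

J = {sierra}

From (iii): india ∉ M.
From (iv): sierra ∉ M.
(v): hotel matches india: hotel ∉ M.
Suppose sierra ∉ J: no assignment then satisfies all the clues, so sierra ∈ J.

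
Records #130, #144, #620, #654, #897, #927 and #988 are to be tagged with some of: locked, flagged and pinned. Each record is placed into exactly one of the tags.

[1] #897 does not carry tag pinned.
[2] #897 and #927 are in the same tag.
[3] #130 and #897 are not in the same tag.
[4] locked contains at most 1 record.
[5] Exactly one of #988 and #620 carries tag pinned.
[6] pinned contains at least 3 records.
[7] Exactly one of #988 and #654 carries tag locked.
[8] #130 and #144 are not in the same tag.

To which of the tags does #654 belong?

#654: pinned

From (1): #897 ∉ pinned.
(2): #927 matches #897: #927 ∉ pinned.
Suppose #654 ∈ locked: no assignment then satisfies all the clues, so #654 ∉ locked.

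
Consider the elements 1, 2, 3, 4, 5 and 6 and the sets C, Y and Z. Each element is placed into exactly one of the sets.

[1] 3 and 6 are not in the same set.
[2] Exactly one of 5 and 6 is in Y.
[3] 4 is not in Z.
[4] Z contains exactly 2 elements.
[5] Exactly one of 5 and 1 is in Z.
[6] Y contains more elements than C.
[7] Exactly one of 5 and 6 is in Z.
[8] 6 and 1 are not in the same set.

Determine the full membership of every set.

From (3): 4 ∉ Z.
Suppose 1 ∉ C: no assignment then satisfies all the clues, so 1 ∈ C.

C = {1}; Y = {2, 4, 6}; Z = {3, 5}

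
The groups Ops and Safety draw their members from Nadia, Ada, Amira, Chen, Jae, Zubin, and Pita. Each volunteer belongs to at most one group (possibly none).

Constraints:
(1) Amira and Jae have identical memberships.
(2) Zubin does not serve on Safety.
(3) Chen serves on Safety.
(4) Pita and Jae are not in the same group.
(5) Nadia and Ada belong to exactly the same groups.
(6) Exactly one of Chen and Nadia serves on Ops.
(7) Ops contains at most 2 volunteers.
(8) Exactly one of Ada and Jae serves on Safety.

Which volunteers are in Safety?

Safety = {Amira, Chen, Jae}

From (2): Zubin ∉ Safety.
From (3): Chen ∈ Safety.
(6) (exactly one): Nadia ∈ Ops.
(5): Ada matches Nadia: Ada ∈ Ops.
(7): Ops already has 2, so the rest are out.
(8) (exactly one): Jae ∈ Safety.
(1): Amira matches Jae: Amira ∈ Safety.
(4): Pita ∉ Safety.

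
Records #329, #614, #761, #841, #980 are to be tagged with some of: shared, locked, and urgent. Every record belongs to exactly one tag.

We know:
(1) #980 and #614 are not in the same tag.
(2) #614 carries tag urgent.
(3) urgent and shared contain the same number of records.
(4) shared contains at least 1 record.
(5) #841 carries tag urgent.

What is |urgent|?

2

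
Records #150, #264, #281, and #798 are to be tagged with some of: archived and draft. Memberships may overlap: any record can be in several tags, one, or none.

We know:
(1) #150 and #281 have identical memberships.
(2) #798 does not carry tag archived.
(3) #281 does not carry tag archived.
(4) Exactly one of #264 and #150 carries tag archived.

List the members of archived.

From (2): #798 ∉ archived.
From (3): #281 ∉ archived.
(1): #150 matches #281: #150 ∉ archived.
(4) (exactly one): #264 ∈ archived.

archived = {#264}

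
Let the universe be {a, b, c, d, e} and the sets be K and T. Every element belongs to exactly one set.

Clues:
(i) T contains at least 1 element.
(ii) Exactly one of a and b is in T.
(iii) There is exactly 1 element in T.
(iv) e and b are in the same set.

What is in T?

T = {a}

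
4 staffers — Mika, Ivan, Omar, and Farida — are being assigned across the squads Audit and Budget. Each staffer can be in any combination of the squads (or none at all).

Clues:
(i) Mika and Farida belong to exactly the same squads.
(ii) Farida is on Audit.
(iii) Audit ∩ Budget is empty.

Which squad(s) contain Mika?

Mika: Audit

From (ii): Farida ∈ Audit.
(i): Mika matches Farida: Mika ∈ Audit.
(iii) (disjoint): Mika ∉ Budget.
(iii) (disjoint): Farida ∉ Budget.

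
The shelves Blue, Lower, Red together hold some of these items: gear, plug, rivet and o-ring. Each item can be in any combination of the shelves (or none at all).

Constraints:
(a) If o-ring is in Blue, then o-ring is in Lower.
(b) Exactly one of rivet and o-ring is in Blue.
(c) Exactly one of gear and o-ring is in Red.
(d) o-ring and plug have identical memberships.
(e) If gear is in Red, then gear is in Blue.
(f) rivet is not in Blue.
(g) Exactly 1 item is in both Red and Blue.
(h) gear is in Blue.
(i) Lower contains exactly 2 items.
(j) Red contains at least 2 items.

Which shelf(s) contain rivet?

From (f): rivet ∉ Blue.
From (h): gear ∈ Blue.
(b) (exactly one): o-ring ∈ Blue.
(d): plug matches o-ring: plug ∈ Blue.
(a): o-ring ∈ Lower.
(d): plug matches o-ring: plug ∈ Lower.
(i): Lower already has 2, so the rest are out.
Suppose rivet ∉ Red: no assignment then satisfies all the clues, so rivet ∈ Red.

rivet: Red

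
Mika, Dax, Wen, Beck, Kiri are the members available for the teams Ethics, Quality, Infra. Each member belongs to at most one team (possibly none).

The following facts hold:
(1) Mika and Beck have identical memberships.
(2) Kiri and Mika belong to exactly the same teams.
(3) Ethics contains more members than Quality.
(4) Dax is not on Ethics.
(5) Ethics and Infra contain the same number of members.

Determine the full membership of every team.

Ethics = {Wen}; Quality = {}; Infra = {Dax}

From (4): Dax ∉ Ethics.
Suppose Mika ∈ Ethics: no assignment then satisfies all the clues, so Mika ∉ Ethics.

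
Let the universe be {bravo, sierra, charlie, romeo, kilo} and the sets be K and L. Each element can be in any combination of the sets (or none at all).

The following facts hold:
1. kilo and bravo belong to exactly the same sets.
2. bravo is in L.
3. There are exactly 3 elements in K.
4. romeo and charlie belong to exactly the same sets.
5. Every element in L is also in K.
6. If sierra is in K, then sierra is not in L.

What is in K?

K = {bravo, kilo, sierra}

From (2): bravo ∈ L.
(1): kilo matches bravo: kilo ∈ L.
(5) with bravo ∈ L: bravo ∈ K.
(5) with kilo ∈ L: kilo ∈ K.
Suppose sierra ∉ K: no assignment then satisfies all the clues, so sierra ∈ K.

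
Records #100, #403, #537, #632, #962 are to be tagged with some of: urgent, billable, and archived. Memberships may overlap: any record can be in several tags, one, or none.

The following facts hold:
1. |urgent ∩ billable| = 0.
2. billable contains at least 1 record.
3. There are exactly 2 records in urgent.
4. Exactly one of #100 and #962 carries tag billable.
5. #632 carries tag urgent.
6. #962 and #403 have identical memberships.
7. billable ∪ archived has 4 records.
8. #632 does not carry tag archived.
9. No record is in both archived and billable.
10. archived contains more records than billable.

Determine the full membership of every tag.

urgent = {#537, #632}; billable = {#100}; archived = {#403, #537, #962}

From (5): #632 ∈ urgent.
From (8): #632 ∉ archived.
Suppose #100 ∈ urgent: no assignment then satisfies all the clues, so #100 ∉ urgent.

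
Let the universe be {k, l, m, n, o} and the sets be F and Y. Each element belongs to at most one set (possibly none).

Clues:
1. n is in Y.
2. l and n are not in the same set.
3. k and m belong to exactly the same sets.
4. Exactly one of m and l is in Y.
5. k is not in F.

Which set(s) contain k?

From (1): n ∈ Y.
From (5): k ∉ F.
(2): l ∉ Y.
(3): m matches k: m ∉ F.
(4) (exactly one): m ∈ Y.
(3): k matches m: k ∈ Y.

k: Y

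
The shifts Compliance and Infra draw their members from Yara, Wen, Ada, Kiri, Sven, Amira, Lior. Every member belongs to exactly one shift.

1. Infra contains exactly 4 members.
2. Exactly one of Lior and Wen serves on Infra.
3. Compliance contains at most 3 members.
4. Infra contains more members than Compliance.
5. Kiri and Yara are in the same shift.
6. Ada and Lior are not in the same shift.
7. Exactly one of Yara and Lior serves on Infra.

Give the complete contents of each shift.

Compliance = {Amira, Lior, Sven}; Infra = {Ada, Kiri, Wen, Yara}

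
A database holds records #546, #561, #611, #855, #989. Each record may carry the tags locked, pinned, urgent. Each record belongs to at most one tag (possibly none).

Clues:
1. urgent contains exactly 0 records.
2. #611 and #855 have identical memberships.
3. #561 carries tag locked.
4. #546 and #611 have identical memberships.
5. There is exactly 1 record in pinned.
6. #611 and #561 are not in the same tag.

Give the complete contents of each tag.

From (3): #561 ∈ locked.
(1): urgent already has 0, so the rest are out.
(6): #611 ∉ locked.
(2): #855 matches #611: #855 ∉ locked.
(4): #546 matches #611: #546 ∉ locked.
Suppose #546 ∈ pinned: no assignment then satisfies all the clues, so #546 ∉ pinned.

locked = {#561}; pinned = {#989}; urgent = {}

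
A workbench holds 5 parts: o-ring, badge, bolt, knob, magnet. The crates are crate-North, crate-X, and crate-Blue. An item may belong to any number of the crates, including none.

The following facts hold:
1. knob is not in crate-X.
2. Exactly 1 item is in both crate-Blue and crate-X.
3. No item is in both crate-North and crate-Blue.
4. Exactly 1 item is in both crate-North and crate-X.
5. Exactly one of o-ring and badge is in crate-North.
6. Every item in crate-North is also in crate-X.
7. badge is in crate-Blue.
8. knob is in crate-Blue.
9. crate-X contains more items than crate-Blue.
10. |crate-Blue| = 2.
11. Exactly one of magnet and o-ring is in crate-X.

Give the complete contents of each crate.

crate-North = {o-ring}; crate-X = {badge, bolt, o-ring}; crate-Blue = {badge, knob}

From (1): knob ∉ crate-X.
From (7): badge ∈ crate-Blue.
From (8): knob ∈ crate-Blue.
(3) (disjoint): badge ∉ crate-North.
(3) (disjoint): knob ∉ crate-North.
(5) (exactly one): o-ring ∈ crate-North.
(6) with o-ring ∈ crate-North: o-ring ∈ crate-X.
(10): crate-Blue already has 2, so the rest are out.
(11) (exactly one): magnet ∉ crate-X.
(6) contrapositive: magnet ∉ crate-North.
Suppose badge ∉ crate-X: no assignment then satisfies all the clues, so badge ∈ crate-X.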